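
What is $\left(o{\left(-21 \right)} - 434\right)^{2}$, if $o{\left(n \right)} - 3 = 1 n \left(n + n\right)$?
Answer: $203401$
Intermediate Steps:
$o{\left(n \right)} = 3 + 2 n^{2}$ ($o{\left(n \right)} = 3 + 1 n \left(n + n\right) = 3 + n 2 n = 3 + 2 n^{2}$)
$\left(o{\left(-21 \right)} - 434\right)^{2} = \left(\left(3 + 2 \left(-21\right)^{2}\right) - 434\right)^{2} = \left(\left(3 + 2 \cdot 441\right) - 434\right)^{2} = \left(\left(3 + 882\right) - 434\right)^{2} = \left(885 - 434\right)^{2} = 451^{2} = 203401$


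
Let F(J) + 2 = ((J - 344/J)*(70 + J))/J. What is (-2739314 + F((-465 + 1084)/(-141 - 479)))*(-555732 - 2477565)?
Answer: 1991032216612423958763/237559820 ≈ 8.3812e+12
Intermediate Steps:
F(J) = -2 + (70 + J)*(J - 344/J)/J (F(J) = -2 + ((J - 344/J)*(70 + J))/J = -2 + ((70 + J)*(J - 344/J))/J = -2 + (70 + J)*(J - 344/J)/J)
(-2739314 + F((-465 + 1084)/(-141 - 479)))*(-555732 - 2477565) = (-2739314 + (68 + (-465 + 1084)/(-141 - 479) - 24080*(-141 - 479)²/(-465 + 1084)² - 344*(-141 - 479)/(-465 + 1084)))*(-555732 - 2477565) = (-2739314 + (68 + 619/(-620) - 24080/(619/(-620))² - 344/(619/(-620))))*(-3033297) = (-2739314 + (68 + 619*(-1/620) - 24080/(619*(-1/620))² - 344/(619*(-1/620))))*(-3033297) = (-2739314 + (68 - 619/620 - 24080/(-619/620)² - 344/(-619/620)))*(-3033297) = (-2739314 + (68 - 619/620 - 24080*384400/383161 - 344*(-620/619)))*(-3033297) = (-2739314 + (68 - 619/620 - 9256352000/383161 + 213280/619))*(-3033297) = (-2739314 - 5641168750499/237559820)*(-3033297) = -656392109513979/237559820*(-3033297) = 1991032216612423958763/237559820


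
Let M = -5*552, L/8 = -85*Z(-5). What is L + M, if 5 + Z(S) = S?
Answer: 4040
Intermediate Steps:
Z(S) = -5 + S
L = 6800 (L = 8*(-85*(-5 - 5)) = 8*(-85*(-10)) = 8*850 = 6800)
M = -2760
L + M = 6800 - 2760 = 4040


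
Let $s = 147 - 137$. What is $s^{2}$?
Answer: $100$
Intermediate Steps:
$s = 10$ ($s = 147 - 137 = 10$)
$s^{2} = 10^{2} = 100$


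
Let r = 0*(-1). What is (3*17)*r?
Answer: 0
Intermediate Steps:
r = 0
(3*17)*r = (3*17)*0 = 51*0 = 0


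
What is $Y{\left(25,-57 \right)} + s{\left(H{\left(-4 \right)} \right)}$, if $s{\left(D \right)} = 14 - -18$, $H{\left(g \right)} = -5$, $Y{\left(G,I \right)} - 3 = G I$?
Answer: $-1390$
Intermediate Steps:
$Y{\left(G,I \right)} = 3 + G I$
$s{\left(D \right)} = 32$ ($s{\left(D \right)} = 14 + 18 = 32$)
$Y{\left(25,-57 \right)} + s{\left(H{\left(-4 \right)} \right)} = \left(3 + 25 \left(-57\right)\right) + 32 = \left(3 - 1425\right) + 32 = -1422 + 32 = -1390$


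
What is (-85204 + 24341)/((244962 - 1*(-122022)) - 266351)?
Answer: -60863/100633 ≈ -0.60480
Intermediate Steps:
(-85204 + 24341)/((244962 - 1*(-122022)) - 266351) = -60863/((244962 + 122022) - 266351) = -60863/(366984 - 266351) = -60863/100633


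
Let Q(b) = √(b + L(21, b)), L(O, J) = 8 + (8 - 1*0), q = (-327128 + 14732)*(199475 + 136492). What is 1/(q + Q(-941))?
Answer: -104954746932/11015498903560163413549 - 5*I*√37/11015498903560163413549 ≈ -9.5279e-12 - 2.761e-21*I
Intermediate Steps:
q = -104954746932 (q = -312396*335967 = -104954746932)
L(O, J) = 16 (L(O, J) = 8 + (8 + 0) = 8 + 8 = 16)
Q(b) = √(16 + b) (Q(b) = √(b + 16) = √(16 + b))
1/(q + Q(-941)) = 1/(-104954746932 + √(16 - 941)) = 1/(-104954746932 + √(-925)) = 1/(-104954746932 + 5*I*√37)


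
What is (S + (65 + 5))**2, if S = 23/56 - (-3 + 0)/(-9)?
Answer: 138603529/28224 ≈ 4910.8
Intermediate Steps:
S = 13/168 (S = 23*(1/56) - 1*(-3)*(-1/9) = 23/56 + 3*(-1/9) = 23/56 - 1/3 = 13/168 ≈ 0.077381)
(S + (65 + 5))**2 = (13/168 + (65 + 5))**2 = (13/168 + 70)**2 = (11773/168)**2 = 138603529/28224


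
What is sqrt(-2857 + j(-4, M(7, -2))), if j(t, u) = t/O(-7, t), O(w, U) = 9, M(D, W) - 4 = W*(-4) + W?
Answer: I*sqrt(25717)/3 ≈ 53.455*I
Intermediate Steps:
M(D, W) = 4 - 3*W (M(D, W) = 4 + (W*(-4) + W) = 4 + (-4*W + W) = 4 - 3*W)
j(t, u) = t/9
sqrt(-2857 + j(-4, M(7, -2))) = sqrt(-2857 + (1/9)*(-4)) = sqrt(-2857 - 4/9) = sqrt(-25717/9) = I*sqrt(25717)/3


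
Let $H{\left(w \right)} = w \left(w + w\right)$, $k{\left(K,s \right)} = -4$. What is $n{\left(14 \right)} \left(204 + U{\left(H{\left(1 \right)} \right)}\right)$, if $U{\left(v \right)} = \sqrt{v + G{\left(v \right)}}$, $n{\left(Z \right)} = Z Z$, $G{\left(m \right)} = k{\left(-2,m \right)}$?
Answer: $39984 + 196 i \sqrt{2} \approx 39984.0 + 277.19 i$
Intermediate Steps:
$G{\left(m \right)} = -4$
$H{\left(w \right)} = 2 w^{2}$ ($H{\left(w \right)} = w 2 w = 2 w^{2}$)
$n{\left(Z \right)} = Z^{2}$
$U{\left(v \right)} = \sqrt{-4 + v}$ ($U{\left(v \right)} = \sqrt{v - 4} = \sqrt{-4 + v}$)
$n{\left(14 \right)} \left(204 + U{\left(H{\left(1 \right)} \right)}\right) = 14^{2} \left(204 + \sqrt{-4 + 2 \cdot 1^{2}}\right) = 196 \left(204 + \sqrt{-4 + 2 \cdot 1}\right) = 196 \left(204 + \sqrt{-4 + 2}\right) = 196 \left(204 + \sqrt{-2}\right) = 196 \left(204 + i \sqrt{2}\right) = 39984 + 196 i \sqrt{2}$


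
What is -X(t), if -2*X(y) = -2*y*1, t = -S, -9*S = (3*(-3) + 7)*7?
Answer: 14/9 ≈ 1.5556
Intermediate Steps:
S = 14/9 (S = -(3*(-3) + 7)*7/9 = -(-9 + 7)*7/9 = -(-2)*7/9 = -⅑*(-14) = 14/9 ≈ 1.5556)
t = -14/9 (t = -1*14/9 = -14/9 ≈ -1.5556)
X(y) = y (X(y) = -(-2*y)/2 = -(-1)*y = y)
-X(t) = -1*(-14/9) = 14/9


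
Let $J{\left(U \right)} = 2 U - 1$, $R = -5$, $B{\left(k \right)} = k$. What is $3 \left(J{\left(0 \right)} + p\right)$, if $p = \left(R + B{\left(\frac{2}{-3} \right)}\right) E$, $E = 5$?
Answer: $-88$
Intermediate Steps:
$J{\left(U \right)} = -1 + 2 U$
$p = - \frac{85}{3}$ ($p = \left(-5 + \frac{2}{-3}\right) 5 = \left(-5 + 2 \left(- \frac{1}{3}\right)\right) 5 = \left(-5 - \frac{2}{3}\right) 5 = \left(- \frac{17}{3}\right) 5 = - \frac{85}{3} \approx -28.333$)
$3 \left(J{\left(0 \right)} + p\right) = 3 \left(\left(-1 + 2 \cdot 0\right) - \frac{85}{3}\right) = 3 \left(\left(-1 + 0\right) - \frac{85}{3}\right) = 3 \left(-1 - \frac{85}{3}\right) = 3 \left(- \frac{88}{3}\right) = -88$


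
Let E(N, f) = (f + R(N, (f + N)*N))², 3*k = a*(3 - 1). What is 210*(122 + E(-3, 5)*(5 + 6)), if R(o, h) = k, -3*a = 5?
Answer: 1634990/27 ≈ 60555.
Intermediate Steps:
a = -5/3 (a = -⅓*5 = -5/3 ≈ -1.6667)
k = -10/9 (k = (-5*(3 - 1)/3)/3 = (-5/3*2)/3 = (⅓)*(-10/3) = -10/9 ≈ -1.1111)
R(o, h) = -10/9
E(N, f) = (-10/9 + f)² (E(N, f) = (f - 10/9)² = (-10/9 + f)²)
210*(122 + E(-3, 5)*(5 + 6)) = 210*(122 + ((-10 + 9*5)²/81)*(5 + 6)) = 210*(122 + ((-10 + 45)²/81)*11) = 210*(122 + ((1/81)*35²)*11) = 210*(122 + ((1/81)*1225)*11) = 210*(122 + (1225/81)*11) = 210*(122 + 13475/81) = 210*(23357/81) = 1634990/27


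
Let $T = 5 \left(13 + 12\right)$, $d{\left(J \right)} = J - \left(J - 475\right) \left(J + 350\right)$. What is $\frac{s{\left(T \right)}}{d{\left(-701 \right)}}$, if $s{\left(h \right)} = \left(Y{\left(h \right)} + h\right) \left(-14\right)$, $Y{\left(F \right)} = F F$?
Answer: $\frac{220500}{413477} \approx 0.53328$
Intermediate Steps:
$Y{\left(F \right)} = F^{2}$
$d{\left(J \right)} = J - \left(-475 + J\right) \left(350 + J\right)$
$T = 125$ ($T = 5 \cdot 25 = 125$)
$s{\left(h \right)} = - 14 h - 14 h^{2}$ ($s{\left(h \right)} = \left(h^{2} + h\right) \left(-14\right) = \left(h + h^{2}\right) \left(-14\right) = - 14 h - 14 h^{2}$)
$\frac{s{\left(T \right)}}{d{\left(-701 \right)}} = \frac{14 \cdot 125 \left(-1 - 125\right)}{166250 - \left(-701\right)^{2} + 126 \left(-701\right)} = \frac{14 \cdot 125 \left(-1 - 125\right)}{166250 - 491401 - 88326} = \frac{14 \cdot 125 \left(-126\right)}{166250 - 491401 - 88326} = - \frac{220500}{-413477} = \left(-220500\right) \left(- \frac{1}{413477}\right) = \frac{220500}{413477}$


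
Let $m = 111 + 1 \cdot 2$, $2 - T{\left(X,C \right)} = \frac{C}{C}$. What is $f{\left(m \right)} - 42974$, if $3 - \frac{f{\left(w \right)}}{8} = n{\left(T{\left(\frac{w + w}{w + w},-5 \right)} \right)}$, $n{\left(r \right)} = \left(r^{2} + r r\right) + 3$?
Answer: $-42990$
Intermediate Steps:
$T{\left(X,C \right)} = 1$ ($T{\left(X,C \right)} = 2 - \frac{C}{C} = 2 - 1 = 1$)
$m = 113$ ($m = 111 + 2 = 113$)
$n{\left(r \right)} = 3 + 2 r^{2}$ ($n{\left(r \right)} = \left(r^{2} + r^{2}\right) + 3 = 2 r^{2} + 3 = 3 + 2 r^{2}$)
$f{\left(w \right)} = -16$ ($f{\left(w \right)} = 24 - 8 \left(3 + 2 \cdot 1^{2}\right) = 24 - 8 \left(3 + 2 \cdot 1\right) = 24 - 8 \left(3 + 2\right) = 24 - 40 = -16$)
$f{\left(m \right)} - 42974 = -16 - 42974 = -42990$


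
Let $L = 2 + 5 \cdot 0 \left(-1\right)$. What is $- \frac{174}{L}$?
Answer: $-87$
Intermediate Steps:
$L = 2$ ($L = 2 + 5 \cdot 0 = 2 + 0 = 2$)
$- \frac{174}{L} = - \frac{174}{2} = \left(-174\right) \frac{1}{2} = -87$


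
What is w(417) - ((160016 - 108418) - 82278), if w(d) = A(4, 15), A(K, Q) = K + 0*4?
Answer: 30684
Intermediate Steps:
A(K, Q) = K (A(K, Q) = K + 0 = K)
w(d) = 4
w(417) - ((160016 - 108418) - 82278) = 4 - ((160016 - 108418) - 82278) = 4 - (51598 - 82278) = 4 - 1*(-30680) = 4 + 30680 = 30684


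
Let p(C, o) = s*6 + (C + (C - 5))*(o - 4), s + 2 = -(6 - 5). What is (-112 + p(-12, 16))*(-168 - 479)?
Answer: 309266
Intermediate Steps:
s = -3 (s = -2 - (6 - 5) = -2 - 1*1 = -2 - 1 = -3)
p(C, o) = -18 + (-5 + 2*C)*(-4 + o) (p(C, o) = -3*6 + (C + (C - 5))*(o - 4) = -18 + (C + (-5 + C))*(-4 + o) = -18 + (-5 + 2*C)*(-4 + o))
(-112 + p(-12, 16))*(-168 - 479) = (-112 + (2 - 8*(-12) - 5*16 + 2*(-12)*16))*(-168 - 479) = (-112 + (2 + 96 - 80 - 384))*(-647) = (-112 - 366)*(-647) = -478*(-647) = 309266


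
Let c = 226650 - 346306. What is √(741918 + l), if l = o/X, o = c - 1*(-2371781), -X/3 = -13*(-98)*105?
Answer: √10837621720562/3822 ≈ 861.34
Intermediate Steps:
c = -119656
X = -401310 (X = -3*(-13*(-98))*105 = -3822*105 = -3*133770 = -401310)
o = 2252125 (o = -119656 - 1*(-2371781) = -119656 + 2371781 = 2252125)
l = -450425/80262 (l = 2252125/(-401310) = 2252125*(-1/401310) = -450425/80262 ≈ -5.6119)
√(741918 + l) = √(741918 - 450425/80262) = √(59547372091/80262) = √10837621720562/3822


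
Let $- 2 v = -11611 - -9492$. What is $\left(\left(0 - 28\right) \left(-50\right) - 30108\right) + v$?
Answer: $- \frac{55297}{2} \approx -27649.0$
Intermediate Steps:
$v = \frac{2119}{2}$ ($v = - \frac{-11611 - -9492}{2} = - \frac{-11611 + 9492}{2} = \left(- \frac{1}{2}\right) \left(-2119\right) = \frac{2119}{2} \approx 1059.5$)
$\left(\left(0 - 28\right) \left(-50\right) - 30108\right) + v = \left(\left(0 - 28\right) \left(-50\right) - 30108\right) + \frac{2119}{2} = \left(\left(-28\right) \left(-50\right) - 30108\right) + \frac{2119}{2} = \left(1400 - 30108\right) + \frac{2119}{2} = -28708 + \frac{2119}{2} = - \frac{55297}{2}$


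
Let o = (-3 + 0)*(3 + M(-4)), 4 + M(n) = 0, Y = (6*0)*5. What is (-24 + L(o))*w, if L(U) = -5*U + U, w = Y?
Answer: 0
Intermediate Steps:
Y = 0 (Y = 0*5 = 0)
M(n) = -4 (M(n) = -4 + 0 = -4)
o = 3 (o = (-3 + 0)*(3 - 4) = -3*(-1) = 3)
w = 0
L(U) = -4*U
(-24 + L(o))*w = (-24 - 4*3)*0 = (-24 - 12)*0 = -36*0 = 0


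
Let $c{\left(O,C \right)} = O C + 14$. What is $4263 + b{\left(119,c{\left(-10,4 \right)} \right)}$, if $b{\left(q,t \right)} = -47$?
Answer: $4216$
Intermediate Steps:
$c{\left(O,C \right)} = 14 + C O$ ($c{\left(O,C \right)} = C O + 14 = 14 + C O$)
$4263 + b{\left(119,c{\left(-10,4 \right)} \right)} = 4263 - 47 = 4216$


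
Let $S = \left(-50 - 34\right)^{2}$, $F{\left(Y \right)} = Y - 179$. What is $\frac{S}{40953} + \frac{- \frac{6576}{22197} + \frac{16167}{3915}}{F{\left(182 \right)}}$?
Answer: $\frac{573390282721}{395429677335} \approx 1.45$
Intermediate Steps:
$F{\left(Y \right)} = -179 + Y$
$S = 7056$ ($S = \left(-84\right)^{2} = 7056$)
$\frac{S}{40953} + \frac{- \frac{6576}{22197} + \frac{16167}{3915}}{F{\left(182 \right)}} = \frac{7056}{40953} + \frac{- \frac{6576}{22197} + \frac{16167}{3915}}{-179 + 182} = 7056 \cdot \frac{1}{40953} + \frac{\left(-6576\right) \frac{1}{22197} + 16167 \cdot \frac{1}{3915}}{3} = \frac{2352}{13651} + \left(- \frac{2192}{7399} + \frac{5389}{1305}\right) \frac{1}{3} = \frac{2352}{13651} + \frac{37012651}{9655695} \cdot \frac{1}{3} = \frac{2352}{13651} + \frac{37012651}{28967085} = \frac{573390282721}{395429677335}$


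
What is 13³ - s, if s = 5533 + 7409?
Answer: -10745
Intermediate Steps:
s = 12942
13³ - s = 13³ - 1*12942 = 2197 - 12942 = -10745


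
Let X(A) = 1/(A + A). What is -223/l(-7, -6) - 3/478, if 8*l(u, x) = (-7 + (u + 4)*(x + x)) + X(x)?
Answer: -10234065/165866 ≈ -61.701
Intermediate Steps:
X(A) = 1/(2*A)
l(u, x) = -7/8 + 1/(16*x) + x*(4 + u)/4 (l(u, x) = ((-7 + (u + 4)*(x + x)) + 1/(2*x))/8 = ((-7 + (4 + u)*(2*x)) + 1/(2*x))/8 = ((-7 + 2*x*(4 + u)) + 1/(2*x))/8 = (-7 + 1/(2*x) + 2*x*(4 + u))/8 = -7/8 + 1/(16*x) + x*(4 + u)/4)
-223/l(-7, -6) - 3/478 = -223/(-7/8 - 6 + (1/16)/(-6) + (¼)*(-7)*(-6)) - 3/478 = -223/(-7/8 - 6 + (1/16)*(-⅙) + 21/2) - 3*1/478 = -223/(-7/8 - 6 - 1/96 + 21/2) - 3/478 = -223/347/96 - 3/478 = -223*96/347 - 3/478 = -21408/347 - 3/478 = -10234065/165866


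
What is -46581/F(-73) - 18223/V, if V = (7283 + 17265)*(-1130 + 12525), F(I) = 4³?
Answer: -3257461559383/4475591360 ≈ -727.83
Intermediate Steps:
F(I) = 64
V = 279724460 (V = 24548*11395 = 279724460)
-46581/F(-73) - 18223/V = -46581/64 - 18223/279724460 = -3257461559383/4475591360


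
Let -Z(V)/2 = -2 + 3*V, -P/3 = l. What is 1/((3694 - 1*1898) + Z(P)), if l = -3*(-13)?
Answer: 1/2502 ≈ 0.00039968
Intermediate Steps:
l = 39
P = -117 (P = -3*39 = -117)
Z(V) = 4 - 6*V (Z(V) = -2*(-2 + 3*V) = 4 - 6*V)
1/((3694 - 1*1898) + Z(P)) = 1/((3694 - 1*1898) + (4 - 6*(-117))) = 1/((3694 - 1898) + (4 + 702)) = 1/(1796 + 706) = 1/2502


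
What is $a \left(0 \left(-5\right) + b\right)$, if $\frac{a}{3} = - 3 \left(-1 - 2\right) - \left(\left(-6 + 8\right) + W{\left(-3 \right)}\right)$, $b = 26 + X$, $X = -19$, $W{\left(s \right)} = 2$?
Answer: $105$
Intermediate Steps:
$b = 7$ ($b = 26 - 19 = 7$)
$a = 15$ ($a = 3 \left(- 3 \left(-1 - 2\right) - \left(\left(-6 + 8\right) + 2\right)\right) = 3 \left(\left(-3\right) \left(-3\right) - \left(2 + 2\right)\right) = 3 \left(9 - 4\right) = 3 \cdot 5 = 15$)
$a \left(0 \left(-5\right) + b\right) = 15 \left(0 \left(-5\right) + 7\right) = 15 \left(0 + 7\right) = 15 \cdot 7 = 105$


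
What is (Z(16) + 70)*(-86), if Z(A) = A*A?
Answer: -28036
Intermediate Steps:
Z(A) = A²
(Z(16) + 70)*(-86) = (16² + 70)*(-86) = (256 + 70)*(-86) = 326*(-86) = -28036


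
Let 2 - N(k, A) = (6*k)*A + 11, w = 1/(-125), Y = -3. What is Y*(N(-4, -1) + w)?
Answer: 12378/125 ≈ 99.024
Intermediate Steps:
w = -1/125 ≈ -0.0080000
N(k, A) = -9 - 6*A*k (N(k, A) = 2 - ((6*k)*A + 11) = 2 - (6*A*k + 11) = 2 - (11 + 6*A*k) = 2 + (-11 - 6*A*k) = -9 - 6*A*k)
Y*(N(-4, -1) + w) = -3*((-9 - 6*(-1)*(-4)) - 1/125) = -3*((-9 - 24) - 1/125) = -3*(-33 - 1/125) = -3*(-4126/125) = 12378/125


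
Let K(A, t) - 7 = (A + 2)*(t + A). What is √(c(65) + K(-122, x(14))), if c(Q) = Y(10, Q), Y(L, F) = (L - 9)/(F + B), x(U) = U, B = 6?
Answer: √65366718/71 ≈ 113.87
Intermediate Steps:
K(A, t) = 7 + (2 + A)*(A + t) (K(A, t) = 7 + (A + 2)*(t + A) = 7 + (2 + A)*(A + t))
Y(L, F) = (-9 + L)/(6 + F) (Y(L, F) = (L - 9)/(F + 6) = (-9 + L)/(6 + F))
c(Q) = 1/(6 + Q) (c(Q) = (-9 + 10)/(6 + Q) = 1/(6 + Q))
√(c(65) + K(-122, x(14))) = √(1/(6 + 65) + (7 + (-122)² + 2*(-122) + 2*14 - 122*14)) = √(1/71 + (7 + 14884 - 244 + 28 - 1708)) = √(1/71 + 12967) = √(920658/71) = √65366718/71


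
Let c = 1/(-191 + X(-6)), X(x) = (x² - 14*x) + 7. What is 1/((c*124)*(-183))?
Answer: 16/5673 ≈ 0.0028204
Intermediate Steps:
X(x) = 7 + x² - 14*x
c = -1/64 (c = 1/(-191 + (7 + (-6)² - 14*(-6))) = 1/(-191 + (7 + 36 + 84)) = 1/(-191 + 127) = 1/(-64) = -1/64 ≈ -0.015625)
1/((c*124)*(-183)) = 1/(-1/64*124*(-183)) = 1/(-31/16*(-183)) = 1/(5673/16) = 16/5673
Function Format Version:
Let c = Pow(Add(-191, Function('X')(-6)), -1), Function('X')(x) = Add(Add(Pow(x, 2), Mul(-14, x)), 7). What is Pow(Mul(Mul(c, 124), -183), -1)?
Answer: Rational(16, 5673) ≈ 0.0028204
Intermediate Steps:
Function('X')(x) = Add(7, Pow(x, 2), Mul(-14, x))
c = Rational(-1, 64) (c = Pow(Add(-191, Add(7, Pow(-6, 2), Mul(-14, -6))), -1) = Pow(Add(-191, Add(7, 36, 84)), -1) = Pow(Add(-191, 127), -1) = Pow(-64, -1) = Rational(-1, 64) ≈ -0.015625)
Pow(Mul(Mul(c, 124), -183), -1) = Pow(Mul(Mul(Rational(-1, 64), 124), -183), -1) = Pow(Mul(Rational(-31, 16), -183), -1) = Pow(Rational(5673, 16), -1) = Rational(16, 5673)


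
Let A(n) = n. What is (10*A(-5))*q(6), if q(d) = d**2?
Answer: -1800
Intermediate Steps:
(10*A(-5))*q(6) = (10*(-5))*6**2 = -50*36 = -1800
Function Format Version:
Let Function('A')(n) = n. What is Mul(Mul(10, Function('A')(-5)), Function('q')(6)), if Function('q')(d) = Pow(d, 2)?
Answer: -1800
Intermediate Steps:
Mul(Mul(10, Function('A')(-5)), Function('q')(6)) = Mul(Mul(10, -5), Pow(6, 2)) = Mul(-50, 36) = -1800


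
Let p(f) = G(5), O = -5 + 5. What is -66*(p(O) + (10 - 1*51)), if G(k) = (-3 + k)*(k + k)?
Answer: 1386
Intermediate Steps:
O = 0
G(k) = 2*k*(-3 + k) (G(k) = (-3 + k)*(2*k) = 2*k*(-3 + k))
p(f) = 20 (p(f) = 2*5*(-3 + 5) = 2*5*2 = 20)
-66*(p(O) + (10 - 1*51)) = -66*(20 + (10 - 1*51)) = -66*(20 + (10 - 51)) = -66*(20 - 41) = -66*(-21) = 1386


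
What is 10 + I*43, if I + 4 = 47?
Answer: 1859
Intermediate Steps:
I = 43 (I = -4 + 47 = 43)
10 + I*43 = 10 + 43*43 = 10 + 1849 = 1859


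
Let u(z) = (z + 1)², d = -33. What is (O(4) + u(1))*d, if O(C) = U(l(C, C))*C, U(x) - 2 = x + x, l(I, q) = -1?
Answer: -132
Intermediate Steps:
u(z) = (1 + z)²
U(x) = 2 + 2*x (U(x) = 2 + (x + x) = 2 + 2*x)
O(C) = 0 (O(C) = (2 + 2*(-1))*C = (2 - 2)*C = 0*C = 0)
(O(4) + u(1))*d = (0 + (1 + 1)²)*(-33) = (0 + 2²)*(-33) = (0 + 4)*(-33) = 4*(-33) = -132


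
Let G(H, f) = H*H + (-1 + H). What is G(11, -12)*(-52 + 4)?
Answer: -6288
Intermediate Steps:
G(H, f) = -1 + H + H**2 (G(H, f) = H**2 + (-1 + H) = -1 + H + H**2)
G(11, -12)*(-52 + 4) = (-1 + 11 + 11**2)*(-52 + 4) = (-1 + 11 + 121)*(-48) = 131*(-48) = -6288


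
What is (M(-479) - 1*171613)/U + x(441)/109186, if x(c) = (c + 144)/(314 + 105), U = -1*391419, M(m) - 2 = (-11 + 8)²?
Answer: 1121548221769/2558143142478 ≈ 0.43842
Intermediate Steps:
M(m) = 11 (M(m) = 2 + (-11 + 8)² = 2 + (-3)² = 2 + 9 = 11)
U = -391419
x(c) = 144/419 + c/419 (x(c) = (144 + c)/419 = (144 + c)*(1/419) = 144/419 + c/419)
(M(-479) - 1*171613)/U + x(441)/109186 = (11 - 1*171613)/(-391419) + (144/419 + (1/419)*441)/109186 = (11 - 171613)*(-1/391419) + (144/419 + 441/419)*(1/109186) = -171602*(-1/391419) + (585/419)*(1/109186) = 171602/391419 + 585/45748934 = 1121548221769/2558143142478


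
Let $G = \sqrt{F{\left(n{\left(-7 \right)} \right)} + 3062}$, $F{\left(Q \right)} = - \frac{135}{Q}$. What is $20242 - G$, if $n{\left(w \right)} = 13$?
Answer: $20242 - \frac{\sqrt{515723}}{13} \approx 20187.0$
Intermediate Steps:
$G = \frac{\sqrt{515723}}{13}$ ($G = \sqrt{- \frac{135}{13} + 3062} = \sqrt{\frac{39671}{13}} = \frac{\sqrt{515723}}{13} \approx 55.241$)
$20242 - G = 20242 - \frac{\sqrt{515723}}{13}$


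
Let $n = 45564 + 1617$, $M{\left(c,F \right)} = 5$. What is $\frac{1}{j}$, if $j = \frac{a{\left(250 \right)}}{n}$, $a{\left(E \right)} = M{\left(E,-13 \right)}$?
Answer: $\frac{47181}{5} \approx 9436.2$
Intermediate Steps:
$a{\left(E \right)} = 5$
$n = 47181$
$j = \frac{5}{47181} \approx 0.00010597$
$\frac{1}{j} = \frac{1}{\frac{5}{47181}} = \frac{47181}{5}$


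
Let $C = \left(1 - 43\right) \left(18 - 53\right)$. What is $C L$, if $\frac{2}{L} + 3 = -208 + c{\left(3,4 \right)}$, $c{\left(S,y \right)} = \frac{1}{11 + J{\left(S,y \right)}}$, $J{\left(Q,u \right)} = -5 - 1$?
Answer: $- \frac{7350}{527} \approx -13.947$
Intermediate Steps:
$J{\left(Q,u \right)} = -6$
$c{\left(S,y \right)} = \frac{1}{5}$ ($c{\left(S,y \right)} = \frac{1}{11 - 6} = \frac{1}{5}$)
$L = - \frac{5}{527}$ ($L = \frac{2}{-3 + \left(-208 + \frac{1}{5}\right)} = \frac{2}{-3 - \frac{1039}{5}} = \frac{2}{- \frac{1054}{5}} = 2 \left(- \frac{5}{1054}\right) = - \frac{5}{527} \approx -0.0094877$)
$C = 1470$ ($C = \left(-42\right) \left(-35\right) = 1470$)
$C L = 1470 \left(- \frac{5}{527}\right) = - \frac{7350}{527}$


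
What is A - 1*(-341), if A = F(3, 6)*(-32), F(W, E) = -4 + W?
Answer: 373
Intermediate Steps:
A = 32 (A = (-4 + 3)*(-32) = -1*(-32) = 32)
A - 1*(-341) = 32 - 1*(-341) = 32 + 341 = 373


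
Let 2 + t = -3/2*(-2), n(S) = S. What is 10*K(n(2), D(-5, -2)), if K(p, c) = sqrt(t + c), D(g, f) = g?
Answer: 20*I ≈ 20.0*I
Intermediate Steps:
t = 1 (t = -2 - 3/2*(-2) = -2 + 3 = 1)
K(p, c) = sqrt(1 + c)
10*K(n(2), D(-5, -2)) = 10*sqrt(1 - 5) = 10*sqrt(-4) = 10*(2*I) = 20*I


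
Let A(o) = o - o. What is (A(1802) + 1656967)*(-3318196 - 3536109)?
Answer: -11357357192935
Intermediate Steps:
A(o) = 0
(A(1802) + 1656967)*(-3318196 - 3536109) = (0 + 1656967)*(-3318196 - 3536109) = 1656967*(-6854305) = -11357357192935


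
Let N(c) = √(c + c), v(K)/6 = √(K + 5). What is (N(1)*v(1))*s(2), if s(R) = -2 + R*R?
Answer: 24*√3 ≈ 41.569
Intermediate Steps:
v(K) = 6*√(5 + K) (v(K) = 6*√(K + 5) = 6*√(5 + K))
s(R) = -2 + R²
N(c) = √2*√c (N(c) = √(2*c) = √2*√c)
(N(1)*v(1))*s(2) = ((√2*√1)*(6*√(5 + 1)))*(-2 + 2²) = ((√2*1)*(6*√6))*(-2 + 4) = (√2*(6*√6))*2 = (12*√3)*2 = 24*√3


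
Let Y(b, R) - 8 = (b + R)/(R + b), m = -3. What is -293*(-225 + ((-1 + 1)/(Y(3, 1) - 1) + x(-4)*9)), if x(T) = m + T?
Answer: 84384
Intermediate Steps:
Y(b, R) = 9 (Y(b, R) = 8 + (b + R)/(R + b) = 8 + (R + b)/(R + b) = 8 + 1 = 9)
x(T) = -3 + T
-293*(-225 + ((-1 + 1)/(Y(3, 1) - 1) + x(-4)*9)) = -293*(-225 + ((-1 + 1)/(9 - 1) + (-3 - 4)*9)) = -293*(-225 + (0/8 - 7*9)) = -293*(-225 + (0*(⅛) - 63)) = -293*(-225 + (0 - 63)) = -293*(-225 - 63) = -293*(-288) = 84384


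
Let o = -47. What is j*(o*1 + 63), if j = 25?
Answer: 400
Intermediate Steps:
j*(o*1 + 63) = 25*(-47*1 + 63) = 25*(-47 + 63) = 25*16 = 400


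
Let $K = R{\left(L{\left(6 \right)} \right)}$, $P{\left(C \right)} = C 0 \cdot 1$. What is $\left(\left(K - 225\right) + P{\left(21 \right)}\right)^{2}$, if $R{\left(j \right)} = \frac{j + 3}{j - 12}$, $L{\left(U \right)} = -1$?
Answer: $\frac{8567329}{169} \approx 50694.0$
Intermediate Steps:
$P{\left(C \right)} = 0$ ($P{\left(C \right)} = 0 \cdot 1 = 0$)
$R{\left(j \right)} = \frac{3 + j}{-12 + j}$
$K = - \frac{2}{13}$ ($K = \frac{3 - 1}{-12 - 1} = \frac{1}{-13} \cdot 2 = \left(- \frac{1}{13}\right) 2 = - \frac{2}{13} \approx -0.15385$)
$\left(\left(K - 225\right) + P{\left(21 \right)}\right)^{2} = \left(\left(- \frac{2}{13} - 225\right) + 0\right)^{2} = \left(- \frac{2927}{13} + 0\right)^{2} = \left(- \frac{2927}{13}\right)^{2} = \frac{8567329}{169}$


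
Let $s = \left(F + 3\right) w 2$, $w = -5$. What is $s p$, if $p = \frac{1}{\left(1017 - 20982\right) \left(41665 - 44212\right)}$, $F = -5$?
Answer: $\frac{4}{10170171} \approx 3.9331 \cdot 10^{-7}$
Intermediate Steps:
$s = 20$ ($s = \left(-5 + 3\right) \left(-5\right) 2 = \left(-2\right) \left(-5\right) 2 = 10 \cdot 2 = 20$)
$p = \frac{1}{50850855}$ ($p = \frac{1}{\left(-19965\right) \left(-2547\right)} = \frac{1}{50850855} \approx 1.9665 \cdot 10^{-8}$)
$s p = 20 \cdot \frac{1}{50850855} = \frac{4}{10170171}$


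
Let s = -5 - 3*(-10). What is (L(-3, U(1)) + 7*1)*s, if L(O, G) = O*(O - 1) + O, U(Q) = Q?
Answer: 400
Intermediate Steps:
L(O, G) = O + O*(-1 + O) (L(O, G) = O*(-1 + O) + O = O + O*(-1 + O))
s = 25 (s = -5 + 30 = 25)
(L(-3, U(1)) + 7*1)*s = ((-3)² + 7*1)*25 = (9 + 7)*25 = 16*25 = 400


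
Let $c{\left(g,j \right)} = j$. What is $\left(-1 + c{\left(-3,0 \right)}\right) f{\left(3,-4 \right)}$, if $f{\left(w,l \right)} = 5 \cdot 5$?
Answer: $-25$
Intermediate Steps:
$f{\left(w,l \right)} = 25$
$\left(-1 + c{\left(-3,0 \right)}\right) f{\left(3,-4 \right)} = \left(-1 + 0\right) 25 = \left(-1\right) 25 = -25$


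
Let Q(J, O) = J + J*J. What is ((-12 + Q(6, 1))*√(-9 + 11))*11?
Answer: 330*√2 ≈ 466.69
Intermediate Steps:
Q(J, O) = J + J²
((-12 + Q(6, 1))*√(-9 + 11))*11 = ((-12 + 6*(1 + 6))*√(-9 + 11))*11 = ((-12 + 6*7)*√2)*11 = ((-12 + 42)*√2)*11 = (30*√2)*11 = 330*√2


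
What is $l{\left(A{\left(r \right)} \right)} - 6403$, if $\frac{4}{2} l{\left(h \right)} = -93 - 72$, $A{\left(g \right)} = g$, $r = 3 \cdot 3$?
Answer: $- \frac{12971}{2} \approx -6485.5$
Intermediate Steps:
$r = 9$
$l{\left(h \right)} = - \frac{165}{2}$ ($l{\left(h \right)} = \frac{-93 - 72}{2} = \frac{1}{2} \left(-165\right) = - \frac{165}{2}$)
$l{\left(A{\left(r \right)} \right)} - 6403 = - \frac{165}{2} - 6403 = - \frac{12971}{2}$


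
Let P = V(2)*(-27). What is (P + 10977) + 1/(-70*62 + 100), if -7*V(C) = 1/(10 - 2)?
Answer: 325811663/29680 ≈ 10977.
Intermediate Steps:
V(C) = -1/56 (V(C) = -1/(7*(10 - 2)) = -⅐/8 = -⅐*⅛ = -1/56)
P = 27/56 (P = -1/56*(-27) = 27/56 ≈ 0.48214)
(P + 10977) + 1/(-70*62 + 100) = (27/56 + 10977) + 1/(-70*62 + 100) = 614739/56 + 1/(-4340 + 100) = 614739/56 + 1/(-4240) = 614739/56 - 1/4240 = 325811663/29680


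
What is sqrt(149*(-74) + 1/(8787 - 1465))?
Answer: I*sqrt(591122420462)/7322 ≈ 105.0*I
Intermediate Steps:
sqrt(149*(-74) + 1/(8787 - 1465)) = sqrt(-11026 + 1/7322) = sqrt(-80732371/7322) = I*sqrt(591122420462)/7322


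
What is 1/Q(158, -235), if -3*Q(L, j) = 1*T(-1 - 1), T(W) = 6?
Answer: -1/2 ≈ -0.50000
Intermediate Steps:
Q(L, j) = -2 (Q(L, j) = -6/3 = -1/3*6 = -2)
1/Q(158, -235) = 1/(-2) = -1/2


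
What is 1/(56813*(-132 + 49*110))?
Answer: 1/298722754 ≈ 3.3476e-9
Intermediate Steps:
1/(56813*(-132 + 49*110)) = 1/(56813*(-132 + 5390)) = (1/56813)/5258 = (1/56813)*(1/5258) = 1/298722754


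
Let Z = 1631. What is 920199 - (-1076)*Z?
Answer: 2675155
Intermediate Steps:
920199 - (-1076)*Z = 920199 - (-1076)*1631 = 920199 - 1076*(-1631) = 920199 + 1754956 = 2675155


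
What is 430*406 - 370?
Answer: 174210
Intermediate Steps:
430*406 - 370 = 174580 - 370 = 174210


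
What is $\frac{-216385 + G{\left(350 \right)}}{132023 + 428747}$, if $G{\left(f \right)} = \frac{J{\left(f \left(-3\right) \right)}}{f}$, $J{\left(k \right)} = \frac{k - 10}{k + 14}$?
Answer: $- \frac{3923059997}{10166760100} \approx -0.38587$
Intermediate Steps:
$J{\left(k \right)} = \frac{-10 + k}{14 + k}$
$G{\left(f \right)} = \frac{-10 - 3 f}{f \left(14 - 3 f\right)}$ ($G{\left(f \right)} = \frac{\frac{1}{14 + f \left(-3\right)} \left(-10 + f \left(-3\right)\right)}{f} = \frac{\frac{1}{14 - 3 f} \left(-10 - 3 f\right)}{f} = \frac{-10 - 3 f}{f \left(14 - 3 f\right)}$)
$\frac{-216385 + G{\left(350 \right)}}{132023 + 428747} = \frac{-216385 + \frac{10 + 3 \cdot 350}{350 \left(-14 + 3 \cdot 350\right)}}{132023 + 428747} = \frac{-216385 + \frac{10 + 1050}{350 \left(-14 + 1050\right)}}{560770} = \left(-216385 + \frac{1}{350} \cdot \frac{1}{1036} \cdot 1060\right) \frac{1}{560770} = \left(-216385 + \frac{53}{18130}\right) \frac{1}{560770} = \left(- \frac{3923059997}{18130}\right) \frac{1}{560770} = - \frac{3923059997}{10166760100}$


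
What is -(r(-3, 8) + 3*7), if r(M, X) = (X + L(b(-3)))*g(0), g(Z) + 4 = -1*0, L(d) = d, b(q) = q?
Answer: -1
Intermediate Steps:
g(Z) = -4 (g(Z) = -4 - 1*0 = -4 + 0 = -4)
r(M, X) = 12 - 4*X (r(M, X) = (X - 3)*(-4) = (-3 + X)*(-4) = 12 - 4*X)
-(r(-3, 8) + 3*7) = -((12 - 4*8) + 3*7) = -((12 - 32) + 21) = -(-20 + 21) = -1*1 = -1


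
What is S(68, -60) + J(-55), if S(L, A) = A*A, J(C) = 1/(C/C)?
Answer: 3601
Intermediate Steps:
J(C) = 1 (J(C) = 1/1 = 1)
S(L, A) = A²
S(68, -60) + J(-55) = (-60)² + 1 = 3600 + 1 = 3601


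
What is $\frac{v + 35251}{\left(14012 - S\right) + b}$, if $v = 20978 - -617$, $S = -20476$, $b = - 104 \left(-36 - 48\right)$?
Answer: $\frac{28423}{21612} \approx 1.3151$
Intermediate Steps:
$b = 8736$ ($b = \left(-104\right) \left(-84\right) = 8736$)
$v = 21595$ ($v = 20978 + 617 = 21595$)
$\frac{v + 35251}{\left(14012 - S\right) + b} = \frac{21595 + 35251}{\left(14012 - -20476\right) + 8736} = \frac{56846}{\left(14012 + 20476\right) + 8736} = \frac{56846}{34488 + 8736} = \frac{56846}{43224} = 56846 \cdot \frac{1}{43224} = \frac{28423}{21612}$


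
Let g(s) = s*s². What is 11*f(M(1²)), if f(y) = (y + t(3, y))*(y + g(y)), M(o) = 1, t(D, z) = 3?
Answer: 88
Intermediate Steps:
g(s) = s³
f(y) = (3 + y)*(y + y³) (f(y) = (y + 3)*(y + y³) = (3 + y)*(y + y³))
11*f(M(1²)) = 11*(1*(3 + 1 + 1³ + 3*1²)) = 11*(1*(3 + 1 + 1 + 3*1)) = 11*(1*(3 + 1 + 1 + 3)) = 11*(1*8) = 11*8 = 88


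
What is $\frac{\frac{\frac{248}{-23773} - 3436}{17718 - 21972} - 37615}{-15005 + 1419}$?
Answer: $\frac{633989355009}{228992804402} \approx 2.7686$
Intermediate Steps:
$\frac{\frac{\frac{248}{-23773} - 3436}{17718 - 21972} - 37615}{-15005 + 1419} = \frac{\frac{248 \left(- \frac{1}{23773}\right) - 3436}{-4254} - 37615}{-13586} = \left(\left(- \frac{248}{23773} - 3436\right) \left(- \frac{1}{4254}\right) - 37615\right) \left(- \frac{1}{13586}\right) = \left(\left(- \frac{81684276}{23773}\right) \left(- \frac{1}{4254}\right) - 37615\right) \left(- \frac{1}{13586}\right) = \left(\frac{13614046}{16855057} - 37615\right) \left(- \frac{1}{13586}\right) = \left(- \frac{633989355009}{16855057}\right) \left(- \frac{1}{13586}\right) = \frac{633989355009}{228992804402}$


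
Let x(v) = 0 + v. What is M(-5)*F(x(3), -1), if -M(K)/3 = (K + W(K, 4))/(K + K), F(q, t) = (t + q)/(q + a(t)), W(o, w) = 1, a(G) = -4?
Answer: 12/5 ≈ 2.4000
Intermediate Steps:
x(v) = v
F(q, t) = (q + t)/(-4 + q) (F(q, t) = (t + q)/(q - 4) = (q + t)/(-4 + q))
M(K) = -3*(1 + K)/(2*K) (M(K) = -3*(K + 1)/(K + K) = -3*(1 + K)/(2*K))
M(-5)*F(x(3), -1) = ((3/2)*(-1 - 1*(-5))/(-5))*((3 - 1)/(-4 + 3)) = ((3/2)*(-⅕)*(-1 + 5))*(2/(-1)) = ((3/2)*(-⅕)*4)*(-1*2) = -6/5*(-2) = 12/5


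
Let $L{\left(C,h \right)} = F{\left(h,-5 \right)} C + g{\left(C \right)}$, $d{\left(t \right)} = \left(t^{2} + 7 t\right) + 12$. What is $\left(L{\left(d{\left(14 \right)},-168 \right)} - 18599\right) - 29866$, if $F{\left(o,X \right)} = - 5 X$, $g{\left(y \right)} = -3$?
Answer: $-40818$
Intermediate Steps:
$d{\left(t \right)} = 12 + t^{2} + 7 t$
$L{\left(C,h \right)} = -3 + 25 C$ ($L{\left(C,h \right)} = \left(-5\right) \left(-5\right) C - 3 = 25 C - 3 = -3 + 25 C$)
$\left(L{\left(d{\left(14 \right)},-168 \right)} - 18599\right) - 29866 = \left(\left(-3 + 25 \left(12 + 14^{2} + 7 \cdot 14\right)\right) - 18599\right) - 29866 = \left(\left(-3 + 25 \left(12 + 196 + 98\right)\right) - 18599\right) - 29866 = \left(\left(-3 + 25 \cdot 306\right) - 18599\right) - 29866 = \left(\left(-3 + 7650\right) - 18599\right) - 29866 = \left(7647 - 18599\right) - 29866 = -10952 - 29866 = -40818$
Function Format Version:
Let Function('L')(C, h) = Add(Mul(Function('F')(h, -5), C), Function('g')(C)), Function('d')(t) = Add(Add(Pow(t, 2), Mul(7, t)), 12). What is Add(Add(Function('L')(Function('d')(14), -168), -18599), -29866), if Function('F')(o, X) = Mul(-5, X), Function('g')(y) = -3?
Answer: -40818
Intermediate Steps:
Function('d')(t) = Add(12, Pow(t, 2), Mul(7, t))
Function('L')(C, h) = Add(-3, Mul(25, C)) (Function('L')(C, h) = Add(Mul(Mul(-5, -5), C), -3) = Add(Mul(25, C), -3) = Add(-3, Mul(25, C)))
Add(Add(Function('L')(Function('d')(14), -168), -18599), -29866) = Add(Add(Add(-3, Mul(25, Add(12, Pow(14, 2), Mul(7, 14)))), -18599), -29866) = Add(Add(Add(-3, Mul(25, Add(12, 196, 98))), -18599), -29866) = Add(Add(Add(-3, Mul(25, 306)), -18599), -29866) = Add(Add(Add(-3, 7650), -18599), -29866) = Add(Add(7647, -18599), -29866) = Add(-10952, -29866) = -40818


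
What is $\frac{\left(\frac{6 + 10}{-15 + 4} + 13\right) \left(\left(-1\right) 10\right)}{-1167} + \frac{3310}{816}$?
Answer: $\frac{2418155}{581944} \approx 4.1553$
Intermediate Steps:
$\frac{\left(\frac{6 + 10}{-15 + 4} + 13\right) \left(\left(-1\right) 10\right)}{-1167} + \frac{3310}{816} = \left(\frac{16}{-11} + 13\right) \left(-10\right) \left(- \frac{1}{1167}\right) + 3310 \cdot \frac{1}{816} = \left(16 \left(- \frac{1}{11}\right) + 13\right) \left(-10\right) \left(- \frac{1}{1167}\right) + \frac{1655}{408} = \left(- \frac{16}{11} + 13\right) \left(-10\right) \left(- \frac{1}{1167}\right) + \frac{1655}{408} = \frac{127}{11} \left(-10\right) \left(- \frac{1}{1167}\right) + \frac{1655}{408} = \left(- \frac{1270}{11}\right) \left(- \frac{1}{1167}\right) + \frac{1655}{408} = \frac{1270}{12837} + \frac{1655}{408} = \frac{2418155}{581944}$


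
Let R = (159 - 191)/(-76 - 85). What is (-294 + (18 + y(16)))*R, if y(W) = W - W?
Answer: -384/7 ≈ -54.857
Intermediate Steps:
y(W) = 0
R = 32/161 (R = -32/(-161) = -32*(-1/161) = 32/161 ≈ 0.19876)
(-294 + (18 + y(16)))*R = (-294 + (18 + 0))*(32/161) = (-294 + 18)*(32/161) = -276*32/161 = -384/7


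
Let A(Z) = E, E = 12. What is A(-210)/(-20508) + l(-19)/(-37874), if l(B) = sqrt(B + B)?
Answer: -1/1709 - I*sqrt(38)/37874 ≈ -0.00058514 - 0.00016276*I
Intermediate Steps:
l(B) = sqrt(2)*sqrt(B) (l(B) = sqrt(2*B) = sqrt(2)*sqrt(B))
A(Z) = 12
A(-210)/(-20508) + l(-19)/(-37874) = 12/(-20508) + (sqrt(2)*sqrt(-19))/(-37874) = 12*(-1/20508) + (sqrt(2)*(I*sqrt(19)))*(-1/37874) = -1/1709 + (I*sqrt(38))*(-1/37874) = -1/1709 - I*sqrt(38)/37874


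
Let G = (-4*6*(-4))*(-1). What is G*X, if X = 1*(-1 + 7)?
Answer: -576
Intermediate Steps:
X = 6 (X = 1*6 = 6)
G = -96 (G = -24*(-4)*(-1) = 96*(-1) = -96)
G*X = -96*6 = -576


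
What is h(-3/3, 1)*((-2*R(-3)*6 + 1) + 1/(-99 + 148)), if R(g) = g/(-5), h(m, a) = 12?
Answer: -18168/245 ≈ -74.155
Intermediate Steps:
R(g) = -g/5 (R(g) = g*(-1/5) = -g/5)
h(-3/3, 1)*((-2*R(-3)*6 + 1) + 1/(-99 + 148)) = 12*((-2*(-1/5*(-3))*6 + 1) + 1/(-99 + 148)) = 12*((-6*6/5 + 1) + 1/49) = 12*((-2*18/5 + 1) + 1/49) = 12*((-36/5 + 1) + 1/49) = 12*(-31/5 + 1/49) = 12*(-1514/245) = -18168/245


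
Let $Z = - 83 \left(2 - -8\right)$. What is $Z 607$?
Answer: $-503810$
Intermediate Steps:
$Z = -830$ ($Z = - 83 \left(2 + 8\right) = \left(-83\right) 10 = -830$)
$Z 607 = \left(-830\right) 607 = -503810$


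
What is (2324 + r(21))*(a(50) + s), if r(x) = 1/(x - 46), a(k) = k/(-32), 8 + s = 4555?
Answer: 4225365973/400 ≈ 1.0563e+7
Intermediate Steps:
s = 4547 (s = -8 + 4555 = 4547)
a(k) = -k/32 (a(k) = k*(-1/32) = -k/32)
r(x) = 1/(-46 + x)
(2324 + r(21))*(a(50) + s) = (2324 + 1/(-46 + 21))*(-1/32*50 + 4547) = (2324 + 1/(-25))*(-25/16 + 4547) = (2324 - 1/25)*(72727/16) = (58099/25)*(72727/16) = 4225365973/400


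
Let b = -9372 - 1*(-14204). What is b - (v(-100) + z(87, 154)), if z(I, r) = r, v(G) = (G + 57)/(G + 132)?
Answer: 149739/32 ≈ 4679.3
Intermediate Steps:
b = 4832 (b = -9372 + 14204 = 4832)
v(G) = (57 + G)/(132 + G)
b - (v(-100) + z(87, 154)) = 4832 - ((57 - 100)/(132 - 100) + 154) = 4832 - (-43/32 + 154) = 4832 - 1*4885/32 = 4832 - 4885/32 = 149739/32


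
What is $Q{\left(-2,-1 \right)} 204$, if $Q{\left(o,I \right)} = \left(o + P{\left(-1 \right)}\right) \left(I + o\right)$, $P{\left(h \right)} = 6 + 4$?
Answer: $-4896$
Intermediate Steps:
$P{\left(h \right)} = 10$
$Q{\left(o,I \right)} = \left(10 + o\right) \left(I + o\right)$ ($Q{\left(o,I \right)} = \left(o + 10\right) \left(I + o\right) = \left(10 + o\right) \left(I + o\right)$)
$Q{\left(-2,-1 \right)} 204 = \left(\left(-2\right)^{2} + 10 \left(-1\right) + 10 \left(-2\right) - -2\right) 204 = \left(4 - 10 - 20 + 2\right) 204 = \left(-24\right) 204 = -4896$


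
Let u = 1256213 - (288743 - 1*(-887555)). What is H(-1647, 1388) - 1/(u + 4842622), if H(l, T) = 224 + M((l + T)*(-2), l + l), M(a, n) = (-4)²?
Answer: 1181408879/4922537 ≈ 240.00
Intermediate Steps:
M(a, n) = 16
H(l, T) = 240 (H(l, T) = 224 + 16 = 240)
u = 79915 (u = 1256213 - (288743 + 887555) = 1256213 - 1*1176298 = 1256213 - 1176298 = 79915)
H(-1647, 1388) - 1/(u + 4842622) = 240 - 1/(79915 + 4842622) = 240 - 1/4922537 = 1181408879/4922537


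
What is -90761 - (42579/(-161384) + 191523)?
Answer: -45556078477/161384 ≈ -2.8228e+5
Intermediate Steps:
-90761 - (42579/(-161384) + 191523) = -90761 - (42579*(-1/161384) + 191523) = -90761 - (-42579/161384 + 191523) = -90761 - 1*30908705253/161384 = -90761 - 30908705253/161384 = -45556078477/161384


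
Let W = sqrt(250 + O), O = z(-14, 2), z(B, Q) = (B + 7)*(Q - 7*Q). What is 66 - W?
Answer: 66 - sqrt(334) ≈ 47.724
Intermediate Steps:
z(B, Q) = -6*Q*(7 + B) (z(B, Q) = (7 + B)*(-6*Q) = -6*Q*(7 + B))
O = 84 (O = -6*2*(7 - 14) = -6*2*(-7) = 84)
W = sqrt(334) (W = sqrt(250 + 84) = sqrt(334) ≈ 18.276)
66 - W = 66 - sqrt(334)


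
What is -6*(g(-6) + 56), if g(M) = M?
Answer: -300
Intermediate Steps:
-6*(g(-6) + 56) = -6*(-6 + 56) = -6*50 = -300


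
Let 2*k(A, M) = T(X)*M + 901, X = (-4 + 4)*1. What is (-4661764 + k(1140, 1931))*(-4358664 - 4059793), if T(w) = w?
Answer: 78482134526539/2 ≈ 3.9241e+13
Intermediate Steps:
X = 0 (X = 0*1 = 0)
k(A, M) = 901/2 (k(A, M) = (0*M + 901)/2 = (0 + 901)/2 = (1/2)*901 = 901/2)
(-4661764 + k(1140, 1931))*(-4358664 - 4059793) = (-4661764 + 901/2)*(-4358664 - 4059793) = -9322627/2*(-8418457) = 78482134526539/2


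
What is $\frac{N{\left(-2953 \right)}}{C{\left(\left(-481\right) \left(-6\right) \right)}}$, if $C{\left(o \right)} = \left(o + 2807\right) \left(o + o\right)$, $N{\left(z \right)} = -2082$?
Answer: $- \frac{347}{5476666} \approx -6.336 \cdot 10^{-5}$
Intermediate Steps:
$C{\left(o \right)} = 2 o \left(2807 + o\right)$ ($C{\left(o \right)} = \left(2807 + o\right) 2 o = 2 o \left(2807 + o\right)$)
$\frac{N{\left(-2953 \right)}}{C{\left(\left(-481\right) \left(-6\right) \right)}} = - \frac{2082}{2 \left(\left(-481\right) \left(-6\right)\right) \left(2807 - -2886\right)} = - \frac{2082}{2 \cdot 2886 \left(2807 + 2886\right)} = - \frac{2082}{2 \cdot 2886 \cdot 5693} = - \frac{2082}{32859996} = \left(-2082\right) \frac{1}{32859996} = - \frac{347}{5476666}$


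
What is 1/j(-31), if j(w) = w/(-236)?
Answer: 236/31 ≈ 7.6129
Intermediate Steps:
j(w) = -w/236 (j(w) = w*(-1/236) = -w/236)
1/j(-31) = 1/(-1/236*(-31)) = 1/(31/236) = 236/31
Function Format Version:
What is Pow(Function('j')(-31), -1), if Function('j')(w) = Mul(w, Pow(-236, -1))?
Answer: Rational(236, 31) ≈ 7.6129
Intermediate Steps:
Function('j')(w) = Mul(Rational(-1, 236), w) (Function('j')(w) = Mul(w, Rational(-1, 236)) = Mul(Rational(-1, 236), w))
Pow(Function('j')(-31), -1) = Pow(Mul(Rational(-1, 236), -31), -1) = Pow(Rational(31, 236), -1) = Rational(236, 31)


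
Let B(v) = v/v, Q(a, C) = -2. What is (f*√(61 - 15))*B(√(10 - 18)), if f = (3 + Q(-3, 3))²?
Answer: √46 ≈ 6.7823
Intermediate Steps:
B(v) = 1
f = 1 (f = (3 - 2)² = 1² = 1)
(f*√(61 - 15))*B(√(10 - 18)) = (1*√(61 - 15))*1 = (1*√46)*1 = √46*1 = √46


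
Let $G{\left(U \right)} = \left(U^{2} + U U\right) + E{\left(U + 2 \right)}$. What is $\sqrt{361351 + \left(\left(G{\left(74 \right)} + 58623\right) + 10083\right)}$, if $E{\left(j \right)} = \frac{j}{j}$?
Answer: $\sqrt{441010} \approx 664.09$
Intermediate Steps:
$E{\left(j \right)} = 1$
$G{\left(U \right)} = 1 + 2 U^{2}$ ($G{\left(U \right)} = \left(U^{2} + U U\right) + 1 = \left(U^{2} + U^{2}\right) + 1 = 2 U^{2} + 1 = 1 + 2 U^{2}$)
$\sqrt{361351 + \left(\left(G{\left(74 \right)} + 58623\right) + 10083\right)} = \sqrt{361351 + \left(\left(\left(1 + 2 \cdot 74^{2}\right) + 58623\right) + 10083\right)} = \sqrt{361351 + \left(\left(\left(1 + 2 \cdot 5476\right) + 58623\right) + 10083\right)} = \sqrt{361351 + \left(\left(\left(1 + 10952\right) + 58623\right) + 10083\right)} = \sqrt{361351 + \left(\left(10953 + 58623\right) + 10083\right)} = \sqrt{361351 + \left(69576 + 10083\right)} = \sqrt{361351 + 79659} = \sqrt{441010}$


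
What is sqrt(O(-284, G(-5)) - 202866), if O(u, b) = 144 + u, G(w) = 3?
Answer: I*sqrt(203006) ≈ 450.56*I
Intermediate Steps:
sqrt(O(-284, G(-5)) - 202866) = sqrt((144 - 284) - 202866) = sqrt(-140 - 202866) = sqrt(-203006) = I*sqrt(203006)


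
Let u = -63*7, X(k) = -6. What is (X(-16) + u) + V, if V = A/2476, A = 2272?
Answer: -276125/619 ≈ -446.08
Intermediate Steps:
u = -441
V = 568/619 (V = 2272/2476 = 2272*(1/2476) = 568/619 ≈ 0.91761)
(X(-16) + u) + V = (-6 - 441) + 568/619 = -447 + 568/619 = -276125/619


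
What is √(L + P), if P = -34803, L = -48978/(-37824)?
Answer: 3*I*√9604404434/1576 ≈ 186.55*I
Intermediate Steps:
L = 8163/6304 (L = -48978*(-1/37824) = 8163/6304 ≈ 1.2949)
√(L + P) = √(8163/6304 - 34803) = √(-219389949/6304) = 3*I*√9604404434/1576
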